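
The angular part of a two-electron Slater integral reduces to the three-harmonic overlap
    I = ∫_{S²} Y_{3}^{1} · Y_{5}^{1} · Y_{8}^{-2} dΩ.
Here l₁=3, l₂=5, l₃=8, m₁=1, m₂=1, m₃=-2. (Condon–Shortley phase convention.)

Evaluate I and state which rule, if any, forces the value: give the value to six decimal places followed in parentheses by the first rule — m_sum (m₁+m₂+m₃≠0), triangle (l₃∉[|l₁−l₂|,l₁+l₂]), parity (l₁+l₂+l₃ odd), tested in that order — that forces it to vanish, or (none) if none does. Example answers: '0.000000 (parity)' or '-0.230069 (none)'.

0.235633 (none)

Checks pass: Σm=0; 16 even; l₃=8∈[2,8].
(2·3+1)(2·5+1)(2·8+1) = 1309
Δ: 0! 6! 10! / 17! → 1/136136
sum: t=0:+1/518400 = 1/518400
3j²(3 5 8; 0 0 0) = Δ·Π!·Σ² = 56/2431  (sign +1)
sum: t=0:+1/829440 = 1/829440
3j²(3 5 8; 1 1 -2) = Δ·Π!·Σ² = 225/9724  (sign +1)
combine: 4πI² = 1309·56/2431·225/9724 = 22050/31603
take √, sign +1: I = 0.23563251
No selection rule forces the value: the integral is nonzero (none).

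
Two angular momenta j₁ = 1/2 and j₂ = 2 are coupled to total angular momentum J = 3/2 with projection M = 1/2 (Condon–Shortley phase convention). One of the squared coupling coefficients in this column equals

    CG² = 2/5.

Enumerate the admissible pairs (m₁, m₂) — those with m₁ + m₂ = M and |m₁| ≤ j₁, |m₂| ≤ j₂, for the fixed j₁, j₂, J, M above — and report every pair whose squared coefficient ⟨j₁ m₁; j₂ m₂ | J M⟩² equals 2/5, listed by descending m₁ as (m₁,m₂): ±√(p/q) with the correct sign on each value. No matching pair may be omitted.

(1/2,0): +√(2/5)

Admissible pairs with m₁+m₂ = M = 1/2: (-1/2,1), (1/2,0)
  (m₁,m₂)=(1/2,0): CG² = 2/5, CG = +√(2/5)   ← matches the target
  (m₁,m₂)=(-1/2,1): CG² = 3/5, CG = −√(3/5)
Pairs with CG² = 2/5: (1/2,0): +√(2/5)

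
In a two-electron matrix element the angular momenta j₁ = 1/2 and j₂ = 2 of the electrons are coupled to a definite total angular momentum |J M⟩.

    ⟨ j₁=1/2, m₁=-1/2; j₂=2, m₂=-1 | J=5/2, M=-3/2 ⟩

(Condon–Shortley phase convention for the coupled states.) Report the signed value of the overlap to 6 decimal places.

triangle: 0!·1!·4!/6! = 24/720
(j±m)!: 0!·1!·1!·3!·1!·4! = 144
prefactor² = (2J+1)·Δ·N² = 144/5
  k=0: +1/(0!·0!·1!·1!·0!·3!) = 1/6
Σ = 1/6  ⇒  CG² = 144/5·(1/6)² = 4/5
CG = +√(4/5) = +0.894427

+0.894427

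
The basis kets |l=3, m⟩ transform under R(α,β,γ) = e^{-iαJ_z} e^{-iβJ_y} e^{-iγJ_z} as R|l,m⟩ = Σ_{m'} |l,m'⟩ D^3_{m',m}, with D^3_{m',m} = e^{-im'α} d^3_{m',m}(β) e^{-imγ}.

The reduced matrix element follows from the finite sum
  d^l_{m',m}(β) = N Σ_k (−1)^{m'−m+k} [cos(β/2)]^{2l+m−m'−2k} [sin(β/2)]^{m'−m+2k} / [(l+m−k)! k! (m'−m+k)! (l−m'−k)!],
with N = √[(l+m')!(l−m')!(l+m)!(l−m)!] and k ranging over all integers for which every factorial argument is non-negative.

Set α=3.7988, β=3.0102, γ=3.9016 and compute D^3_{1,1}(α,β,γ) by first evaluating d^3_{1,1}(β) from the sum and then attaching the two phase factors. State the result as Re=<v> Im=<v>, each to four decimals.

Re=0.0039 Im=-0.0252

D^3_{1,1}(3.7988,3.0102,3.9016) = e^{-i·1·3.7988}·d^3_{1,1}(3.0102)·e^{-i·1·3.9016}. Compute d first:
c=cos(3.010200/2)=0.065649, s=sin(3.010200/2)=0.997843; N=√[24·2·24·2]=48.000000
The bounds max(0,m−m')=0 and min(l+m,l−m')=2 give 3 terms
  k=0: (−1)^0·48.0000/(48)·0.0656^6·0.9978^0 = +0.000000
  k=1: (−1)^1·48.0000/(6)·0.0656^4·0.9978^2 = -0.000148
  k=2: (−1)^2·48.0000/(8)·0.0656^2·0.9978^4 = +0.025636
d^3_{1,1}(3.0102) = +0.000000 -0.000148 +0.025636 = +0.025489
Attach z-rotation phases: D = e^{-i(1)(3.7988)}·(+0.025489)·e^{-i(1)(3.9016)} = +0.003899-0.025189i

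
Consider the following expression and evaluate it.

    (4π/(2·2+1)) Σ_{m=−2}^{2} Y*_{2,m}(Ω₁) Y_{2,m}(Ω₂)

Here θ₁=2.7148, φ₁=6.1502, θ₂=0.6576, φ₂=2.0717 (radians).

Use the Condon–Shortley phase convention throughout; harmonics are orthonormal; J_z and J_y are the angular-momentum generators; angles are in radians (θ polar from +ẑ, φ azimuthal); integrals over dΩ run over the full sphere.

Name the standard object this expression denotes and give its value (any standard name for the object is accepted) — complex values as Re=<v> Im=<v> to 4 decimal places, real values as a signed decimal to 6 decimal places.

This sum is the spherical-harmonic addition theorem: it equals the Legendre polynomial P_l(cos γ) of the angle γ between the two directions.
Summing Y*_{l m}(θ₁,φ₁)·Y_{l m}(θ₂,φ₂) over m ∈ [−2, 2]; prefactor 4π/(2·2+1) = 2.513274:
  m=-2: (+0.063864-0.017398i) × (-0.077750+0.121571i) = -0.002850+0.009117i  (running Σ = -0.002850+0.009117i)
  m=-1: (-0.288542+0.038600i) × (-0.179470-0.327813i) = +0.064438+0.087660i  (running Σ = +0.061588+0.096777i)
  m=0: (+0.468649-0.000000i) × (+0.277303+0.000000i) = +0.129958+0.000000i  (running Σ = +0.191545+0.096777i)
  m=1: (+0.288542+0.038600i) × (+0.179470-0.327813i) = +0.064438-0.087660i  (running Σ = +0.255983+0.009117i)
  m=2: (+0.063864+0.017398i) × (-0.077750-0.121571i) = -0.002850-0.009117i  (running Σ = +0.253133+0.000000i)
Accumulated sum +0.253133+0.000000i; after 4π/(2l+1) scaling, +0.636193+0.000000i ⇒ P_2 = 0.636193

Legendre polynomial (addition theorem), +0.636193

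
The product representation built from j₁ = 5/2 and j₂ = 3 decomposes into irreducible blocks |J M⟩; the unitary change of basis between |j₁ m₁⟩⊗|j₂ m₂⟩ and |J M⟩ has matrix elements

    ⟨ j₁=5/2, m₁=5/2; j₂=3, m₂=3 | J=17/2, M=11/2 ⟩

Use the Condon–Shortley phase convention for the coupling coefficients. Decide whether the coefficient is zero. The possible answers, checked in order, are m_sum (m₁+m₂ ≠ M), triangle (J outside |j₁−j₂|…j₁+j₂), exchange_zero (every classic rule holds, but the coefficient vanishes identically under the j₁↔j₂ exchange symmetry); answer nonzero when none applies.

m-sum: m₁+m₂ = 5/2+3 = 11/2, M = 11/2  ✓
triangle: need |j₁−j₂| ≤ J ≤ j₁+j₂, i.e. J ∈ [1/2, 11/2]; J = 17/2 is outside ✗ ⇒ coefficient is 0

triangle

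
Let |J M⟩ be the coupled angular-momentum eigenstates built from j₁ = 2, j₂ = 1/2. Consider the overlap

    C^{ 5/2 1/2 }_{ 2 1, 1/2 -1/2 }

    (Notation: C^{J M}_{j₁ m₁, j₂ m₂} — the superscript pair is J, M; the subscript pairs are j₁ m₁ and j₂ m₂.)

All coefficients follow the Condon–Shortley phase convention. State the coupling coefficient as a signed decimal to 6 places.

+0.632456

√[6·0!4!1!/6! · 3!1!0!1!3!2!] = √(72/5)
  +(−1)^0/∏(0,0,1,0,3,1)! = 1/6  (running 1/6)
⟨..|..⟩ = √(72/5)·(1/6) = +0.632456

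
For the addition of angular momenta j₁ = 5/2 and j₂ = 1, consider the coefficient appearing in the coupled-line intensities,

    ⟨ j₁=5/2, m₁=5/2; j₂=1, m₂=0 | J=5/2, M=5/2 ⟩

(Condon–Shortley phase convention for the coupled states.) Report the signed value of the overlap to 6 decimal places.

triangle: 1!×4!×1!/7! = 24/5040
(j±m)!: 5!×0!×1!×1!×5!×0! = 14400
prefactor² = (2J+1)×Δ×N² = 2880/7
  k=0: +1/(0!×1!×0!×1!×4!×0!) = 1/24
Σ = 1/24  ⇒  CG² = 2880/7×(1/24)² = 5/7
CG = +√(5/7) = +0.845154

+0.845154  (= +√(5/7))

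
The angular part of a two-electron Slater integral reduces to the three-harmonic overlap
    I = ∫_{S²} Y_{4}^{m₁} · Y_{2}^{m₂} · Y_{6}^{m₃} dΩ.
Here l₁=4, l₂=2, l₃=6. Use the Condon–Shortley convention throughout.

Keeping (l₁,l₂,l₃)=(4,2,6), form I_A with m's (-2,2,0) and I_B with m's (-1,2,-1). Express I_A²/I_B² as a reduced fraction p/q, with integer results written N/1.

3/7

l's match ⇒ only the (l;m) 3-j factors differ between A and B.
A: triangle coeff Δ(4,2,6) = 1/6435; Σ_t [0,0]: t=0:+1/34560 = 1/34560; (3j)²=1/429 [(4 2 6; -2 2 0)], sign=+1
B: triangle coeff Δ(4,2,6) = 1/6435; Σ_t [0,0]: t=0:+1/17280 = 1/17280; (3j)²=7/1287 [(4 2 6; -1 2 -1)], sign=-1
I_A²/I_B² = (1/429)/(7/1287) = 3/7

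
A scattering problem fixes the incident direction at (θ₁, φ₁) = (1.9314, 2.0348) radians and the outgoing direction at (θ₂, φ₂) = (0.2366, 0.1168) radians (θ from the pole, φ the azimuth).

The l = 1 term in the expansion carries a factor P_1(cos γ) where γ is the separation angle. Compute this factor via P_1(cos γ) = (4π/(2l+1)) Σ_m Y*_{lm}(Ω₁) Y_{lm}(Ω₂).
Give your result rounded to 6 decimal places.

Expand P_1 via completeness: Σ_{m} conj(Y_{1,m}) at Ω₁ times Y_{1,m} at Ω₂ —
  term(m=-1) = (-0.008908, 0.024618)   from Y*(Ω₁)=(-0.144675, 0.289093), Y(Ω₂)=(0.080432, -0.009437)
  term(m=+0) = (-0.081887, -0.000000)   from Y*(Ω₁)=(-0.172398, -0.000000), Y(Ω₂)=(0.474990, 0.000000)
  term(m=+1) = (-0.008908, -0.024618)   from Y*(Ω₁)=(0.144675, 0.289093), Y(Ω₂)=(-0.080432, -0.009437)
Total Σ_m = (-0.099704, 0.000000). Multiply by 4.188790: (-0.417638, 0.000000). P_1(cos γ) = -0.417638

-0.417638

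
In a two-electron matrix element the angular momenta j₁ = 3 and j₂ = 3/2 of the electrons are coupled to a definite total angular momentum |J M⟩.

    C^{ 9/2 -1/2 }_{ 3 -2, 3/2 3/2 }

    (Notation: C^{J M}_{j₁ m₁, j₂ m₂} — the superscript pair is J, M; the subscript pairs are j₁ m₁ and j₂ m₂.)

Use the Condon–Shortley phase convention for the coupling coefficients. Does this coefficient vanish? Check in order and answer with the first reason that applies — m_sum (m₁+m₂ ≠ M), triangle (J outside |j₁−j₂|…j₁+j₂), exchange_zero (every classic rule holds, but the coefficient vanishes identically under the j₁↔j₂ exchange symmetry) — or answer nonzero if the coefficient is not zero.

m-sum: m₁+m₂ = -2+3/2 = -1/2, M = -1/2  ✓
triangle: |j₁−j₂| = 3/2 ≤ J = 9/2 ≤ j₁+j₂ = 9/2  ✓
exchange: j₁≠j₂ or m₁≠m₂ — the exchange symmetry imposes no constraint here
value check: CG = +√(1/21) = +0.218218 ≠ 0

nonzero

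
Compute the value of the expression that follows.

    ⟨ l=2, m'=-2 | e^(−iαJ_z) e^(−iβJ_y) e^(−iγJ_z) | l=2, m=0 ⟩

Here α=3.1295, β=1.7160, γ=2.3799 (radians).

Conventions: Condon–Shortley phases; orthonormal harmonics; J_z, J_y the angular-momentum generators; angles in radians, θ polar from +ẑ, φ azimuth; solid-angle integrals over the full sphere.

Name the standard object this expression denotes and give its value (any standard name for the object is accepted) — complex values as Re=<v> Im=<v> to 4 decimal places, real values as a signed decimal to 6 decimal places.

Wigner D-matrix element, Re=0.5994 Im=-0.0145

This is a Wigner D-matrix element — the rotation-matrix element ⟨l m'| R(α,β,γ) |l m⟩ in the angular-momentum basis.
Split into d^2_{-2,0}(β=1.7160) × two z-phases.
Half-angle: c=0.653952, s=0.756536. N=√(1·24·2·2)=9.797959
The bounds max(0,m−m')=2 and min(l+m,l−m')=2 give 1 term
  k=2: (−1)^0·9.7980/(4)·0.6540^2·0.7565^2 = +0.599552
d^2_{-2,0}(1.7160) = +0.599552
Phases: e^{-i·(-2)·3.1295}=+0.999708-0.024183i, e^{-i·(0)·2.3799}=+1.000000+0.000000i ⇒ D=+0.599376-0.014499i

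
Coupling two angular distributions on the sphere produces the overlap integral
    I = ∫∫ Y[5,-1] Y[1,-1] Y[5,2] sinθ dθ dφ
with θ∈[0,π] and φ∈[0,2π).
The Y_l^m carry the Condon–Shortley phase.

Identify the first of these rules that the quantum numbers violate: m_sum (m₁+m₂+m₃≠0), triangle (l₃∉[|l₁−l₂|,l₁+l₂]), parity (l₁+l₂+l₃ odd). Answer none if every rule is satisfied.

parity

m₁+m₂+m₃ = -1 − 1 + 2 = 0  ✓
triangle: |5−1|=4 ≤ l₃=5 ≤ 5+1=6  ✓
parity: l₁+l₂+l₃ = 11 is odd  ✗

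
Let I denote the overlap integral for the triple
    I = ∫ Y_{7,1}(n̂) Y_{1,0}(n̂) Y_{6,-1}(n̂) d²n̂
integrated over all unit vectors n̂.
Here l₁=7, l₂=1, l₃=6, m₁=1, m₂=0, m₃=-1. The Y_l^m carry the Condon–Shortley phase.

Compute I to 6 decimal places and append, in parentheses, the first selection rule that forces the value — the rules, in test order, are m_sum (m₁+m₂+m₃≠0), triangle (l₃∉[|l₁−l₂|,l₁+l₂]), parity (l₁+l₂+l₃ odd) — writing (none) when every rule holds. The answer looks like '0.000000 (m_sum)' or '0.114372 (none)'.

-0.242415 (none)

Checks pass: Σm=0; 14 even; l₃=6∈[6,8].
(2·7+1)(2·1+1)(2·6+1) = 585
Δ: 2! 12! 0! / 15! → 1/1365
sum: t=1:−1/518400 = -1/518400
3j²(7 1 6; 0 0 0) = Δ·Π!·Σ² = 7/195  (sign -1)
sum: t=1:−1/604800 = -1/604800
3j²(7 1 6; 1 0 -1) = Δ·Π!·Σ² = 16/455  (sign +1)
combine: 4πI² = 585·7/195·16/455 = 48/65
take √, sign -1: I = -0.24241473
No selection rule forces the value: the integral is nonzero (none).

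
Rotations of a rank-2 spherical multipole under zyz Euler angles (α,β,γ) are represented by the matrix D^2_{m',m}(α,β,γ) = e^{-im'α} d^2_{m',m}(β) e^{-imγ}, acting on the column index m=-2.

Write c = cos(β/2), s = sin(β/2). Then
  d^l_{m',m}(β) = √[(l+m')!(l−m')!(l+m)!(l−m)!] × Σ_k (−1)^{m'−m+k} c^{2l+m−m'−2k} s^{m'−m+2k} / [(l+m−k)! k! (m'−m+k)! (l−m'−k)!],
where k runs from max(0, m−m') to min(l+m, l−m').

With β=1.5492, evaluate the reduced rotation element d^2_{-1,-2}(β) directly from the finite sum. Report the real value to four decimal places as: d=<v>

d=-0.5107

d^2_{-1,-2}(β=1.5492) via the finite sum:
Half-angle: c=0.714701, s=0.699430. N=√(1·6·1·24)=12.000000
Admissible k: 0..0 (factorial args all ≥0)
  k=0: (−1)^1·12.0000/(6)·0.7147^3·0.6994^1 = -0.510678
d^2_{-1,-2}(1.5492) = -0.510678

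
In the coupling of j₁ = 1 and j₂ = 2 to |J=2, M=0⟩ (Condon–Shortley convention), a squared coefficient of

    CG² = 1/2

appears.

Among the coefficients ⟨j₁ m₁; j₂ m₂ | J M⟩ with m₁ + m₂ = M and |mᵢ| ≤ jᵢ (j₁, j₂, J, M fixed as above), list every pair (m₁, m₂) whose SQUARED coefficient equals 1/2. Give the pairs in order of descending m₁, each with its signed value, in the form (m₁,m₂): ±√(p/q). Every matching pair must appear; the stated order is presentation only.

(1,-1): +√(1/2); (-1,1): −√(1/2)

Admissible pairs with m₁+m₂ = M = 0: (-1,1), (0,0), (1,-1)
  (m₁,m₂)=(1,-1): CG² = 1/2, CG = +√(1/2)   ← matches the target
  (m₁,m₂)=(0,0): CG² = 0/1, CG = 0
  (m₁,m₂)=(-1,1): CG² = 1/2, CG = −√(1/2)   ← matches the target
Pairs with CG² = 1/2: (1,-1): +√(1/2); (-1,1): −√(1/2)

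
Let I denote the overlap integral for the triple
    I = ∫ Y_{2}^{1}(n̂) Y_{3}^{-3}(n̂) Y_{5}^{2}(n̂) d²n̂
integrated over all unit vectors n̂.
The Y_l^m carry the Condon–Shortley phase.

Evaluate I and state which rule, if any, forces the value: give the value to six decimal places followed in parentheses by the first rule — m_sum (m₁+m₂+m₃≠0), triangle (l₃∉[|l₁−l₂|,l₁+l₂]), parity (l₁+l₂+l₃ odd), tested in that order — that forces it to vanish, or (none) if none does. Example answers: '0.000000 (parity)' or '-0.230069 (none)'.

Checks pass: Σm=0; 10 even; l₃=5∈[1,5].
(2·2+1)(2·3+1)(2·5+1) = 385
Δ: 0! 4! 6! / 11! → 1/2310
sum: t=0:+1/144 = 1/144
3j²(2 3 5; 0 0 0) = Δ·Π!·Σ² = 10/231  (sign -1)
sum: t=0:+1/4320 = 1/4320
3j²(2 3 5; 1 -3 2) = Δ·Π!·Σ² = 1/330  (sign -1)
combine: 4πI² = 385·10/231·1/330 = 5/99
take √, sign +1: I = 0.06339609
No selection rule forces the value: the integral is nonzero (none).

0.063396 (none)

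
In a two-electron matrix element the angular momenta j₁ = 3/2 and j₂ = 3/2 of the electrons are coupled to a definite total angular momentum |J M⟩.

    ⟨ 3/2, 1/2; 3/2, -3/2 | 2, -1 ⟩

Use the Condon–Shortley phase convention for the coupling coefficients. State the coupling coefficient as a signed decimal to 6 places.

+0.707107  (= +√(1/2))

√[5·1!2!2!/6! · 2!1!0!3!1!3!] = √(2)
  +(−1)^0/∏(0,1,1,0,1,2)! = 1/2  (running 1/2)
⟨..|..⟩ = √(2)·(1/2) = +0.707107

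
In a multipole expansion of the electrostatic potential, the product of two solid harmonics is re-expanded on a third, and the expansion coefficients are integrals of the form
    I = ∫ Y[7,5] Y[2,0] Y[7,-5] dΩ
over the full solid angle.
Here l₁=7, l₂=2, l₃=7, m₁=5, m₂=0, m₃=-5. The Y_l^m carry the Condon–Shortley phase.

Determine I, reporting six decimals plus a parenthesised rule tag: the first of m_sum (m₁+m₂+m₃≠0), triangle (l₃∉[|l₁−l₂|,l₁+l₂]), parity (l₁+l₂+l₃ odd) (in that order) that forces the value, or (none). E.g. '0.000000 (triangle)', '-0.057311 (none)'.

0.054230 (none)

m-sum 0 ✓  L=16 even ✓  5≤7≤9 ✓
Π(2lᵢ+1) = 15×5×15 = 1125
triangle coeff Δ(7,2,7) = 1/185640
Σ_t [0,2]: t=0:+1/2419200 t=1:−1/518400 t=2:+1/2419200 = -1/907200
(3j)²=56/3315 [(7 2 7; 0 0 0)], sign=+1
Σ_t [0,2]: t=0:+1/29030400 t=1:−1/39916800 t=2:+1/1916006400 = 19/1916006400
(3j)²=361/185640 [(7 2 7; 5 0 -5)], sign=+1
⇒ 4πI² = 1805/48841
I = (+1)√(1805/48841/(4π)) = 0.05423022
No selection rule forces the value: the integral is nonzero (none).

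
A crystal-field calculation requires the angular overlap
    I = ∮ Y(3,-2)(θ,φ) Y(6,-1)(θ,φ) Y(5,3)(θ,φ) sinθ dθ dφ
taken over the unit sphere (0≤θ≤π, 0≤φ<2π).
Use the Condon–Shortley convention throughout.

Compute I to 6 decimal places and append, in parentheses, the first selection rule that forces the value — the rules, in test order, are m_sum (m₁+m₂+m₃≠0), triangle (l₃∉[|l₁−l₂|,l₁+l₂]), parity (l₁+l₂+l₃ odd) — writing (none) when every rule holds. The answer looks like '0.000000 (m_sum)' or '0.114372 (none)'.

Checks pass: Σm=0; 14 even; l₃=5∈[3,9].
(2·3+1)(2·6+1)(2·5+1) = 1001
Δ: 4! 2! 8! / 15! → 1/675675
sum: t=1:−1/8640 t=2:+1/2304 t=3:−1/8640 = 7/34560
3j²(3 6 5; 0 0 0) = Δ·Π!·Σ² = 7/429  (sign -1)
sum: t=3:−1/17280 t=4:+1/120960 = -1/20160
3j²(3 6 5; -2 -1 3) = Δ·Π!·Σ² = 64/3003  (sign -1)
combine: 4πI² = 1001·7/429·64/3003 = 448/1287
take √, sign +1: I = 0.16643505
No selection rule forces the value: the integral is nonzero (none).

0.166435 (none)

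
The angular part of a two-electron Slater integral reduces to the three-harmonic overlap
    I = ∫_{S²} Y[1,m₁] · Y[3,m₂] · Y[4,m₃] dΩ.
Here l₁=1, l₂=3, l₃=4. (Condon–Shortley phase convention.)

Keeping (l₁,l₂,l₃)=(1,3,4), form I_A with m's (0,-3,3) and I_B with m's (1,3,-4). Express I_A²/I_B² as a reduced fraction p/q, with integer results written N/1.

Shared (l₁,l₂,l₃)=(1,3,4): N and (l;000)² cancel in I_A²/I_B².
A: Δ = 0!·2!·6!/9! = 1/252; Racah Σ t=0..0: t=0:+1/720 = 1/720; ⇒ 3j(1 3 4; 0 -3 3)² = 1/36, sgn -1
B: Δ = 0!·2!·6!/9! = 1/252; Racah Σ t=0..0: t=0:+1/1440 = 1/1440; ⇒ 3j(1 3 4; 1 3 -4)² = 1/9, sgn +1
I_A²/I_B² = (1/36)/(1/9) = 1/4

1/4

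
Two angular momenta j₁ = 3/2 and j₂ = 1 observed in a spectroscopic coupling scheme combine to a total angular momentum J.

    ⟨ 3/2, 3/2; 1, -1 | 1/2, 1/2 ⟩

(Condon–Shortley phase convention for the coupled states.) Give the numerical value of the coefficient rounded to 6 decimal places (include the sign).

√[2·2!1!0!/4! · 3!0!0!2!1!0!] = √(2)
  +(−1)^0/∏(0,2,0,0,1,0)! = 1/2  (running 1/2)
⟨..|..⟩ = √(2)·(1/2) = +0.707107

+0.707107  (= +√(1/2))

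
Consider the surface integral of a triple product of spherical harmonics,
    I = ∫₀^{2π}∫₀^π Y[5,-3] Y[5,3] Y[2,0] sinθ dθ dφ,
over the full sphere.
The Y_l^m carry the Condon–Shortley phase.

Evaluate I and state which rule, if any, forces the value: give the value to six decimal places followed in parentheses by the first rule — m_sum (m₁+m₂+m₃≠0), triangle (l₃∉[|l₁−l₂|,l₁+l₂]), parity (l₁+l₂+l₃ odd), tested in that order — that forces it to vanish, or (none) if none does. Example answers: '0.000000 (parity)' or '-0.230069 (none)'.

Rules hold: Σm=0, L=12 even, 0≤2≤10.
N = 11·11·5 = 605
Δ = 8!·2!·2!/13! = 1/38610
Racah Σ t=3..5: t=3:−1/2880 t=4:+1/576 t=5:−1/2880 = 1/960
⇒ 3j(5 5 2; 0 0 0)² = 10/429, sgn +1
Racah Σ t=6..8: t=6:+1/5760 t=7:−1/5040 t=8:+1/161280 = -1/53760
⇒ 3j(5 5 2; -3 3 0)² = 1/4290, sgn -1
4πI² = N·(3j₀)²·(3jₘ)² = 5/1521
I = -1·√(0.00328731/4π) = -0.01617393
No selection rule forces the value: the integral is nonzero (none).

-0.016174 (none)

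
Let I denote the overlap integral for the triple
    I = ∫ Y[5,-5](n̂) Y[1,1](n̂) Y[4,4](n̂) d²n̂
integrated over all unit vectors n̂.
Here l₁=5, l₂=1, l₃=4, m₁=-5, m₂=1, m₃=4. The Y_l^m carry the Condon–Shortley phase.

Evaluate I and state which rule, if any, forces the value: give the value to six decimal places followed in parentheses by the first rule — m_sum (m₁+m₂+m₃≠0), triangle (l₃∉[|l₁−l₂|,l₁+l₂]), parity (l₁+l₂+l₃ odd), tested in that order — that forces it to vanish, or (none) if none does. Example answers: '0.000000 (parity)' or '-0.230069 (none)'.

-0.329416 (none)

Checks pass: Σm=0; 10 even; l₃=4∈[4,6].
(2·5+1)(2·1+1)(2·4+1) = 297
Δ: 2! 8! 0! / 11! → 1/495
sum: t=1:−1/576 = -1/576
3j²(5 1 4; 0 0 0) = Δ·Π!·Σ² = 5/99  (sign -1)
sum: t=2:+1/80640 = 1/80640
3j²(5 1 4; -5 1 4) = Δ·Π!·Σ² = 1/11  (sign +1)
combine: 4πI² = 297·5/99·1/11 = 15/11
take √, sign -1: I = -0.32941575
No selection rule forces the value: the integral is nonzero (none).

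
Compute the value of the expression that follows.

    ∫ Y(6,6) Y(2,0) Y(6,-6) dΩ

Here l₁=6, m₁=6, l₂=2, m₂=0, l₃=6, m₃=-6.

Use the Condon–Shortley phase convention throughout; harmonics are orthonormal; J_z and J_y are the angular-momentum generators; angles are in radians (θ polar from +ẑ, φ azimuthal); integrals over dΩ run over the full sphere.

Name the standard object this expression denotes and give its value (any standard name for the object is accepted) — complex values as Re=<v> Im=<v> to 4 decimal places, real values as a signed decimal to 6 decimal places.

Gaunt coefficient, -0.252313

This is a Gaunt coefficient — the integral of a triple product of spherical harmonics over the sphere.
Rules hold: Σm=0, L=14 even, 4≤6≤8.
N = 13·5·13 = 845
Δ = 2!·10!·2!/15! = 1/90090
Racah Σ t=0..2: t=0:+1/69120 t=1:−1/14400 t=2:+1/69120 = -7/172800
⇒ 3j(6 2 6; 0 0 0)² = 14/715, sgn -1
Racah Σ t=0..0: t=0:+1/14515200 = 1/14515200
⇒ 3j(6 2 6; 6 0 -6)² = 22/455, sgn +1
4πI² = N·(3j₀)²·(3jₘ)² = 4/5
I = -1·√(0.8/4π) = -0.25231325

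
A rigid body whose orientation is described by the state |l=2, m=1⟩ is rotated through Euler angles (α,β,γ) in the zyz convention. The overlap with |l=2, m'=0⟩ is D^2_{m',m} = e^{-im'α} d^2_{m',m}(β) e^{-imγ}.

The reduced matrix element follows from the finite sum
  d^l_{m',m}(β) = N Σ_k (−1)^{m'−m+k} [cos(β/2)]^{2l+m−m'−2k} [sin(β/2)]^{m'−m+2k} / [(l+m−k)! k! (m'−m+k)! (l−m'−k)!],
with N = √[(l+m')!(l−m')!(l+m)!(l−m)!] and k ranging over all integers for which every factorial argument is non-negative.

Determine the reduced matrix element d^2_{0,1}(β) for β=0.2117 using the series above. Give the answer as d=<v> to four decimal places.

d=0.2516

d^2_{0,1}(β=0.2117) via the finite sum:
Half-angle: c=0.994403, s=0.105652. N=√(2·2·6·1)=4.898979
k∈{1,2} keeps every argument non-negative
  k=1: (−1)^0·4.8990/(2)·0.9944^3·0.1057^1 = +0.254474
  k=2: (−1)^1·4.8990/(2)·0.9944^1·0.1057^3 = -0.002873
d^2_{0,1}(0.2117) = +0.254474 -0.002873 = +0.251601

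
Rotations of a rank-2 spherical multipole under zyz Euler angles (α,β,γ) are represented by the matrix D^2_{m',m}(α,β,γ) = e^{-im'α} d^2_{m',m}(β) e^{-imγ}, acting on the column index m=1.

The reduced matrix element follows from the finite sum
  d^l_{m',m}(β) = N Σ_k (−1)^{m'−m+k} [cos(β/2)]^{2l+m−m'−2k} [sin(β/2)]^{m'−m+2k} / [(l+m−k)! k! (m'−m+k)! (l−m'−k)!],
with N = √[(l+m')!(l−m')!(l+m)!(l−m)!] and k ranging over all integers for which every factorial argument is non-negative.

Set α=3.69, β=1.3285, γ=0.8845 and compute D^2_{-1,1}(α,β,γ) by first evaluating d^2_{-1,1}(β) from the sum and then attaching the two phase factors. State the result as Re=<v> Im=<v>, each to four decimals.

D^2_{-1,1}(3.6900,1.3285,0.8845) = e^{-i·-1·3.6900}·d^2_{-1,1}(1.3285)·e^{-i·1·0.8845}. Compute d first:
Half-angle: c=0.787379, s=0.616469. N=√(1·6·6·1)=6.000000
k∈{2,3} keeps every argument non-negative
  k=2: (−1)^0·6.0000/(2)·0.7874^2·0.6165^2 = +0.706824
  k=3: (−1)^1·6.0000/(6)·0.7874^0·0.6165^4 = -0.144426
d^2_{-1,1}(1.3285) = +0.706824 -0.144426 = +0.562399
Attach z-rotation phases: D = e^{-i(-1)(3.6900)}·(+0.562399)·e^{-i(1)(0.8845)} = -0.530933+0.185480i

Re=-0.5309 Im=0.1855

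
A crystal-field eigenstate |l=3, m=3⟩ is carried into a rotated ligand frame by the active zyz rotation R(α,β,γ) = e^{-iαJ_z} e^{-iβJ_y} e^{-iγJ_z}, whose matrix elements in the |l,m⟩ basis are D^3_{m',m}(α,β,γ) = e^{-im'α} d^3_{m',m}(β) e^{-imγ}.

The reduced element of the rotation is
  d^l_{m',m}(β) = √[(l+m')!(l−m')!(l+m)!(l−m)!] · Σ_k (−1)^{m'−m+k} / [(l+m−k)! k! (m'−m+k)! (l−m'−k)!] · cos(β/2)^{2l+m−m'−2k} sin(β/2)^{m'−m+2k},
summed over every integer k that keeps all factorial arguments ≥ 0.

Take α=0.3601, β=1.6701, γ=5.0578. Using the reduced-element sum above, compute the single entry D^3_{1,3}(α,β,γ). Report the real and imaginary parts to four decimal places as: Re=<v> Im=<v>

First d^3_{1,3}(β=1.6701), then the phase factors e^{-i(1)α} and e^{-i(3)γ}:
c=cos(1.670100/2)=0.671141, s=sin(1.670100/2)=0.741330; N=√[24·2·720·1]=185.903201
Admissible k: 2..2 (factorial args all ≥0)
  k=2: (−1)^0·185.9032/(48)·0.6711^4·0.7413^2 = +0.431840
d^3_{1,3}(1.6701) = +0.431840
Phases: e^{-i·(1)·0.3601}=+0.935862-0.352368i, e^{-i·(3)·5.0578}=-0.860491-0.509465i ⇒ D=-0.425285-0.074959i

Re=-0.4253 Im=-0.0750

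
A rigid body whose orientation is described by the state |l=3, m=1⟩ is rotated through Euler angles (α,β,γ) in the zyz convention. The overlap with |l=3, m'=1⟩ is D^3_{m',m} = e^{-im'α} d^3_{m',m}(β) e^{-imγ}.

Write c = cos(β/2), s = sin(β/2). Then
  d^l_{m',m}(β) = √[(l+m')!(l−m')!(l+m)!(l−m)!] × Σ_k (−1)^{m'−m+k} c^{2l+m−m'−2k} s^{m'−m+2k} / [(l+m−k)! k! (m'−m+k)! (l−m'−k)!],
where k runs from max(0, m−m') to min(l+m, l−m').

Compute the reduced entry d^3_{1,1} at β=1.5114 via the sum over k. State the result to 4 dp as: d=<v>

d=-0.2040

d^3_{1,1}(β=1.5114) via the finite sum:
With c≡cos(β/2)=0.727792 and s≡sin(β/2)=0.685798, N=[24·2·24·2]^{1/2}=48.000000
Admissible k: 0..2 (factorial args all ≥0)
  k=0: (−1)^0·48.0000/(48)·0.7278^6·0.6858^0 = +0.148608
  k=1: (−1)^1·48.0000/(6)·0.7278^4·0.6858^2 = -1.055628
  k=2: (−1)^2·48.0000/(8)·0.7278^2·0.6858^4 = +0.702993
d^3_{1,1}(1.5114) = +0.148608 -1.055628 +0.702993 = -0.204027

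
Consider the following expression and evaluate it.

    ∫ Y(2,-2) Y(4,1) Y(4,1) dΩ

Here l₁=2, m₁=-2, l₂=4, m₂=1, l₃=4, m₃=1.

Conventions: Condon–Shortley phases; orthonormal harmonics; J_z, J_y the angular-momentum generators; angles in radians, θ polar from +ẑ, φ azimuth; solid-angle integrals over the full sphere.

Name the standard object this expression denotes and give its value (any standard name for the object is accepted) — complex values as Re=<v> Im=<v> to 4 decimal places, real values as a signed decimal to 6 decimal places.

Gaunt coefficient, +0.200662

This is a Gaunt coefficient — the integral of a triple product of spherical harmonics over the sphere.
Rules hold: Σm=0, L=10 even, 2≤4≤6.
N = 5·9·9 = 405
Δ = 2!·2!·6!/11! = 1/13860
Racah Σ t=0..2: t=0:+1/192 t=1:−1/36 t=2:+1/192 = -5/288
⇒ 3j(2 4 4; 0 0 0)² = 20/693, sgn -1
Racah Σ t=2..2: t=2:+1/144 = 1/144
⇒ 3j(2 4 4; -2 1 1)² = 10/231, sgn -1
4πI² = N·(3j₀)²·(3jₘ)² = 3000/5929
I = +1·√(0.505988/4π) = 0.20066192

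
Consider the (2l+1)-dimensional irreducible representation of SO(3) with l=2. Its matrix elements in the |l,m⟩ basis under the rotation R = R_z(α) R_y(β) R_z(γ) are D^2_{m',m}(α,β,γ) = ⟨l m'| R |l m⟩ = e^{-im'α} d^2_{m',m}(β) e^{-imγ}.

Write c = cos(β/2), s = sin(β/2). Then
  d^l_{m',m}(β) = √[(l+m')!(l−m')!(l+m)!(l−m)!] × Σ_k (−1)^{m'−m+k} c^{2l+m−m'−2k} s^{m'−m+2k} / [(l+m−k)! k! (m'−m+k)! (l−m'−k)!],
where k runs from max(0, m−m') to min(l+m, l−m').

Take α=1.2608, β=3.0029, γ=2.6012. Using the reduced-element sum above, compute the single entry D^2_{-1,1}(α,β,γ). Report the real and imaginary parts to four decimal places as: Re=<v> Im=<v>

D^2_{-1,1}(1.2608,3.0029,2.6012) = e^{-i·-1·1.2608}·d^2_{-1,1}(3.0029)·e^{-i·1·2.6012}. Compute d first:
c=cos(3.002900/2)=0.069291, s=sin(3.002900/2)=0.997597; N=√[1·6·6·1]=6.000000
k∈{2,3} keeps every argument non-negative
  k=2: (−1)^0·6.0000/(2)·0.0693^2·0.9976^2 = +0.014334
  k=3: (−1)^1·6.0000/(6)·0.0693^0·0.9976^4 = -0.990421
d^2_{-1,1}(3.0029) = +0.014334 -0.990421 = -0.976086
Phases: e^{-i·(-1)·1.2608}=+0.305055+0.952335i, e^{-i·(1)·2.6012}=-0.857507-0.514473i ⇒ D=-0.222902+0.950294i

Re=-0.2229 Im=0.9503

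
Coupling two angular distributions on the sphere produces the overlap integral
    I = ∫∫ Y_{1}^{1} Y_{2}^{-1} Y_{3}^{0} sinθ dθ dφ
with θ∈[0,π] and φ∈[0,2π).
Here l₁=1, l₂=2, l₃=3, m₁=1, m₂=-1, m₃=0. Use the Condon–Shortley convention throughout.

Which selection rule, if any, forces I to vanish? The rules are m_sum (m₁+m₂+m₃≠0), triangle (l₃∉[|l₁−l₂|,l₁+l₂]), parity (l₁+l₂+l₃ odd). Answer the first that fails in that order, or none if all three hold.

Σmᵢ = 0  ✓
l₃∈[|l₁−l₂|,l₁+l₂]=[1,3], have l₃=3  ✓
Σlᵢ = 6 ⇒ even  ✓

none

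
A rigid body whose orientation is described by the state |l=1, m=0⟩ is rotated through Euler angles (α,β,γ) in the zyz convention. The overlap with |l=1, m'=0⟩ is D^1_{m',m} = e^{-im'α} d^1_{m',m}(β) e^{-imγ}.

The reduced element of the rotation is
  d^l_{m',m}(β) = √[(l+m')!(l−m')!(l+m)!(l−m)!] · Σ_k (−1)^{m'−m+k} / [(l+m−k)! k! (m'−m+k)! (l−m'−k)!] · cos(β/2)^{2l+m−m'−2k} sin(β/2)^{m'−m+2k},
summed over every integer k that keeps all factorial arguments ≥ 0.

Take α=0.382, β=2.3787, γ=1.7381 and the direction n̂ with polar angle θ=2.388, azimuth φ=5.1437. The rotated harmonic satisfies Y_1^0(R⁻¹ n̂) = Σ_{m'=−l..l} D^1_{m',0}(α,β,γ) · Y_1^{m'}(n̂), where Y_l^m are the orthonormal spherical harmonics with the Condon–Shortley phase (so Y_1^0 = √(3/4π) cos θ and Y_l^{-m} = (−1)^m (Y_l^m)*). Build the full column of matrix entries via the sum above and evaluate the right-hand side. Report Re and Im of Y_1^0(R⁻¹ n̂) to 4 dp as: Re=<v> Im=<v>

Need the full column D^1_{m',0} for m'=−1..1 at α=0.3820, β=2.3787, γ=1.7381.
cos(β/2)=0.372263, sin(β/2)=0.928127
d^1_{-1,0}: single k=1 term ⇒ +0.488622;  D = +0.453402+0.182147i
d^1_{0,0}: k∈[0..1] ⇒ +0.138580 -0.861420 = -0.722840;  D = -0.722840+0.000000i
d^1_{1,0}: single k=0 term ⇒ -0.488622;  D = -0.453402+0.182147i
Y_1^{m'}(θ=2.388,φ=5.1437) and Σ D·Y over m':
  (+0.4534+0.1821i)·(+0.0988+0.2148i)  (-0.7228+0.0000i)·(-0.3563+0.0000i)  (-0.4534+0.1821i)·(-0.0988+0.2148i)
Y_1^0(R⁻¹ n̂) = +0.268940+0.000000i

Re=0.2689 Im=0.0000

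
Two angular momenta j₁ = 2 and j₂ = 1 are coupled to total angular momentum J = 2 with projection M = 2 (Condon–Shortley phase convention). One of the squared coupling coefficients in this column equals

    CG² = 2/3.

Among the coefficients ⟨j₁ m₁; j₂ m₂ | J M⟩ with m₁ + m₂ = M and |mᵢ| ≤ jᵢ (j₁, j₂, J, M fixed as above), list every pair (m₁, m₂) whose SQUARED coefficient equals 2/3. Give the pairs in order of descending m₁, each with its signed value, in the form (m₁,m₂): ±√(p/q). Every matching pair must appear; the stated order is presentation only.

(2,0): +√(2/3)

Admissible pairs with m₁+m₂ = M = 2: (1,1), (2,0)
  (m₁,m₂)=(2,0): CG² = 2/3, CG = +√(2/3)   ← matches the target
  (m₁,m₂)=(1,1): CG² = 1/3, CG = −√(1/3)
Pairs with CG² = 2/3: (2,0): +√(2/3)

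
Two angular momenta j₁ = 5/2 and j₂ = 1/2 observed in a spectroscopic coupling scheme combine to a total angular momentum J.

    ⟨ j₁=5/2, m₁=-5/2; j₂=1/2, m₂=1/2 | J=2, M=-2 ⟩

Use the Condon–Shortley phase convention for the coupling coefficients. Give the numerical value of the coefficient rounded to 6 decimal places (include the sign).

−√(5/6) ≈ -0.912871

√[5·1!4!0!/6! · 0!5!1!0!0!4!] = √(480)
  +(−1)^1/∏(1,0,4,0,0,0)! = -1/24  (running -1/24)
⟨..|..⟩ = √(480)·(-1/24) = -0.912871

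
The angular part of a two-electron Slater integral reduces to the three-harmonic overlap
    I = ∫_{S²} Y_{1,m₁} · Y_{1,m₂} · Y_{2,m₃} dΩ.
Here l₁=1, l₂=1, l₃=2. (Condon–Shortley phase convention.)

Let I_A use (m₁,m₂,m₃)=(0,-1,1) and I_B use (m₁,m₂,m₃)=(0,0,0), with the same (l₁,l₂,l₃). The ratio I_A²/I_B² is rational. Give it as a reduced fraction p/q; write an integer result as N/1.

l's match ⇒ only the (l;m) 3-j factors differ between A and B.
A: triangle coeff Δ(1,1,2) = 1/30; Σ_t [0,0]: t=0:+1/2 = 1/2; (3j)²=1/10 [(1 1 2; 0 -1 1)], sign=-1
B: triangle coeff Δ(1,1,2) = 1/30; Σ_t [0,0]: t=0:+1/1 = 1/1; (3j)²=2/15 [(1 1 2; 0 0 0)], sign=+1
I_A²/I_B² = (1/10)/(2/15) = 3/4

3/4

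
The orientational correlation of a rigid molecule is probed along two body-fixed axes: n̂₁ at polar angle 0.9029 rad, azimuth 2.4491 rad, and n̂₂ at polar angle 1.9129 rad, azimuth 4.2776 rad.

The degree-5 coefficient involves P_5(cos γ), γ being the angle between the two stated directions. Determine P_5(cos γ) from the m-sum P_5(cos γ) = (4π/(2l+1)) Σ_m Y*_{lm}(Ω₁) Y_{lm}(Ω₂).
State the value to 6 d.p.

-0.275475

Term-by-term m-sum for l=5 (normalisation 4π/11 = 1.142397):
  [-5]  conj(Y_{5,-5})(Ω₁) = 0.13140 - 0.04367j ; Y_{5,-5}(Ω₂) = -0.28360 - 0.19533j ; Δ = -0.04579 - 0.01328j
  [-4]  conj(Y_{5,-4})(Ω₁) = -0.32183 - 0.12543j ; Y_{5,-4}(Ω₂) = 0.06498 - 0.38230j ; Δ = -0.06886 + 0.11488j
  [-3]  conj(Y_{5,-3})(Ω₁) = 0.19924 + 0.35898j ; Y_{5,-3}(Ω₂) = 0.00359 - 0.00098j ; Δ = 0.00107 + 0.00109j
  [-2]  conj(Y_{5,-2})(Ω₁) = 0.01802 - 0.09585j ; Y_{5,-2}(Ω₂) = -0.21562 - 0.25536j ; Δ = -0.02836 + 0.01607j
  [-1]  conj(Y_{5,-1})(Ω₁) = 0.24779 - 0.20555j ; Y_{5,-1}(Ω₂) = 0.03935 - 0.08472j ; Δ = -0.00766 - 0.02908j
  [+0]  conj(Y_{5,0})(Ω₁) = -0.18695 + 0.00000j ; Y_{5,0}(Ω₂) = -0.31073 + 0.00000j ; Δ = 0.05809 + 0.00000j
  [+1]  conj(Y_{5,1})(Ω₁) = -0.24779 - 0.20555j ; Y_{5,1}(Ω₂) = -0.03935 - 0.08472j ; Δ = -0.00766 + 0.02908j
  [+2]  conj(Y_{5,2})(Ω₁) = 0.01802 + 0.09585j ; Y_{5,2}(Ω₂) = -0.21562 + 0.25536j ; Δ = -0.02836 - 0.01607j
  [+3]  conj(Y_{5,3})(Ω₁) = -0.19924 + 0.35898j ; Y_{5,3}(Ω₂) = -0.00359 - 0.00098j ; Δ = 0.00107 - 0.00109j
  [+4]  conj(Y_{5,4})(Ω₁) = -0.32183 + 0.12543j ; Y_{5,4}(Ω₂) = 0.06498 + 0.38230j ; Δ = -0.06886 - 0.11488j
  [+5]  conj(Y_{5,5})(Ω₁) = -0.13140 - 0.04367j ; Y_{5,5}(Ω₂) = 0.28360 - 0.19533j ; Δ = -0.04579 + 0.01328j
Total Σ_m = -0.24114 + 0.00000j. Multiply by 1.142397: -0.27548 + 0.00000j. P_5(cos γ) = -0.275475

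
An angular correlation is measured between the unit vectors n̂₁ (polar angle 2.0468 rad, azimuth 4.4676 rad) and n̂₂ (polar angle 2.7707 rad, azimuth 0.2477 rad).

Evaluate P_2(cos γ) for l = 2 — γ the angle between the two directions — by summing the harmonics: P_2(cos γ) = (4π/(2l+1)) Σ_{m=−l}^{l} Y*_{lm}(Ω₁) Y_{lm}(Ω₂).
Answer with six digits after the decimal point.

-0.386768

Addition theorem: P_2(cos γ) = (4π/5) Σ_m Y*_{lm}(Ω₁) Y_{lm}(Ω₂), m = −2…2:
  [-2]  conj(Y_{2,-2})(Ω₁) = -0.26932 + 0.14351j ; Y_{2,-2}(Ω₂) = 0.04464 - 0.02412j ; Δ = -0.00856 + 0.01290j
  [-1]  conj(Y_{2,-1})(Ω₁) = 0.07626 + 0.30527j ; Y_{2,-1}(Ω₂) = -0.25300 + 0.06398j ; Δ = -0.03883 - 0.07236j
  [+0]  conj(Y_{2,0})(Ω₁) = -0.11672 + 0.00000j ; Y_{2,0}(Ω₂) = 0.50649 + 0.00000j ; Δ = -0.05912 + 0.00000j
  [+1]  conj(Y_{2,1})(Ω₁) = -0.07626 + 0.30527j ; Y_{2,1}(Ω₂) = 0.25300 + 0.06398j ; Δ = -0.03883 + 0.07236j
  [+2]  conj(Y_{2,2})(Ω₁) = -0.26932 - 0.14351j ; Y_{2,2}(Ω₂) = 0.04464 + 0.02412j ; Δ = -0.00856 - 0.01290j
Total Σ_m = -0.15389 - 0.00000j. Multiply by 2.513274: -0.38677 - 0.00000j. P_2(cos γ) = -0.386768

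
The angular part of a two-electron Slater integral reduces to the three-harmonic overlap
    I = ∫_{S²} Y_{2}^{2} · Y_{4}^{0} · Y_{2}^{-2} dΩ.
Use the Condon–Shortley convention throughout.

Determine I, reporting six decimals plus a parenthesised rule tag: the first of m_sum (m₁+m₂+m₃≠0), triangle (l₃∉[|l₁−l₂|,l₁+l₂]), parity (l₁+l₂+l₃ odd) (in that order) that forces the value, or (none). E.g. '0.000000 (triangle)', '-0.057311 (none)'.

0.040299 (none)

Rules hold: Σm=0, L=8 even, 2≤2≤6.
N = 5·9·5 = 225
Δ = 4!·0!·4!/9! = 1/630
Racah Σ t=2..2: t=2:+1/16 = 1/16
⇒ 3j(2 4 2; 0 0 0)² = 2/35, sgn +1
Racah Σ t=0..0: t=0:+1/576 = 1/576
⇒ 3j(2 4 2; 2 0 -2)² = 1/630, sgn +1
4πI² = N·(3j₀)²·(3jₘ)² = 1/49
I = +1·√(0.0204082/4π) = 0.04029926
No selection rule forces the value: the integral is nonzero (none).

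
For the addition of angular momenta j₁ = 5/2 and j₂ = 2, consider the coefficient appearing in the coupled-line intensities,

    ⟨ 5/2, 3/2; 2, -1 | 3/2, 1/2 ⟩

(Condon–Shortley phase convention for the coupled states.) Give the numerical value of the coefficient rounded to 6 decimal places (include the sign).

-0.138013

triangle: 3!×2!×1!/7! = 12/5040
(j±m)!: 4!×1!×1!×3!×2!×1! = 288
prefactor² = (2J+1)×Δ×N² = 96/35
  k=0: +1/(0!×3!×1!×1!×1!×0!) = 1/6
  k=1: −1/(1!×2!×0!×0!×2!×1!) = -1/4
Σ = -1/12  ⇒  CG² = 96/35×(-1/12)² = 2/105
CG = −√(2/105) = -0.138013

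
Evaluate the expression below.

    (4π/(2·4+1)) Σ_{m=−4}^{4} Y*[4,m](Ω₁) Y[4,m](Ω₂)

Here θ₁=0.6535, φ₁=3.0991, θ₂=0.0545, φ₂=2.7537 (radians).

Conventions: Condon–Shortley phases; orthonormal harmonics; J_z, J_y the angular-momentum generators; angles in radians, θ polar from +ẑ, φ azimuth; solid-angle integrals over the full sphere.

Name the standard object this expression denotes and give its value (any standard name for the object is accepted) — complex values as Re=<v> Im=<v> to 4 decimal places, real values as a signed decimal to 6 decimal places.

This sum is the spherical-harmonic addition theorem: it equals the Legendre polynomial P_l(cos γ) of the angle γ between the two directions.
Term-by-term m-sum for l=4 (normalisation 4π/9 = 1.396263):
  m=-4: Y*=+0.059589-0.010227i  Y=+0.000000+0.000004i  product +0.000000+0.000000i
  m=-3: Y*=-0.221511+0.028392i  Y=-0.000080-0.000186i  product +0.000023+0.000039i
  m=-2: Y*=+0.420442-0.035818i  Y=+0.004237+0.004156i  product +0.001930+0.001596i
  m=-1: Y*=-0.322295+0.013703i  Y=-0.094787-0.038730i  product +0.031080+0.011183i
  m=+0: Y*=-0.211912-0.000000i  Y=+0.833761+0.000000i  product -0.176684-0.000000i
  m=+1: Y*=+0.322295+0.013703i  Y=+0.094787-0.038730i  product +0.031080-0.011183i
  m=+2: Y*=+0.420442+0.035818i  Y=+0.004237-0.004156i  product +0.001930-0.001596i
  m=+3: Y*=+0.221511+0.028392i  Y=+0.000080-0.000186i  product +0.000023-0.000039i
  m=+4: Y*=+0.059589+0.010227i  Y=+0.000000-0.000004i  product +0.000000-0.000000i
Σ over m = -0.110617-0.000000i; ×(4π/9) → -0.154451-0.000000i. Real part: -0.154451

Legendre polynomial (addition theorem), -0.154451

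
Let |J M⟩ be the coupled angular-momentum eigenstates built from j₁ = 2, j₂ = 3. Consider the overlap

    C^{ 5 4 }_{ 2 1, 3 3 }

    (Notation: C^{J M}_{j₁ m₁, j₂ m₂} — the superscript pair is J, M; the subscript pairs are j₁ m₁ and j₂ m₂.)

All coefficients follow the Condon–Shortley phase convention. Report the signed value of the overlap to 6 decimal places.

+√(2/5) = +0.632456

√[11·0!4!6!/11! · 3!1!6!0!9!1!] = √(7464960)
  +(−1)^0/∏(0,0,1,6,3,0)! = 1/4320  (running 1/4320)
⟨..|..⟩ = √(7464960)·(1/4320) = +0.632456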